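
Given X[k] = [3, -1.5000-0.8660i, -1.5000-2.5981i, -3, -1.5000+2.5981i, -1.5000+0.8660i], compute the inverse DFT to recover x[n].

x[n] = (1/6) Σ(k=0 to 5) X[k] · e^(2πikn/6)

Computing each x[n]:
x[0] = -1
x[1] = 2
x[2] = 0
x[3] = 1
x[4] = 1
x[5] = 0

x = [-1, 2, 0, 1, 1, 0]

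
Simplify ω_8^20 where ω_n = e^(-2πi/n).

Since ω_8^8 = 1, powers reduce modulo 8.
20 mod 8 = 4
So ω_8^20 = ω_8^4 = e^(-2πi·4/8)

ω_8^20 = ω_8^4 = -1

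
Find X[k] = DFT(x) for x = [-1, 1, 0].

X[k] = Σ(n=0 to 2) x[n] · ω_3^(nk)
where ω_3 = e^(-2πi/3)

Computing each X[k]:
X[0] = 0
X[1] = -1.5000-0.8660i
X[2] = -1.5000+0.8660i

X = [0, -1.5000-0.8660i, -1.5000+0.8660i]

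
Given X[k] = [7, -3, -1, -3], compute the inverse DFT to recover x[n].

x[n] = (1/4) Σ(k=0 to 3) X[k] · e^(2πikn/4)

Computing each x[n]:
x[0] = 0
x[1] = 2
x[2] = 3
x[3] = 2

x = [0, 2, 3, 2]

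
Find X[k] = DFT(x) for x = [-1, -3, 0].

X[k] = Σ(n=0 to 2) x[n] · ω_3^(nk)
where ω_3 = e^(-2πi/3)

Computing each X[k]:
X[0] = -4
X[1] = 0.5000+2.5981i
X[2] = 0.5000-2.5981i

X = [-4, 0.5000+2.5981i, 0.5000-2.5981i]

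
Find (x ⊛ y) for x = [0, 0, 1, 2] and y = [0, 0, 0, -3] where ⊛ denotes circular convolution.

(x ⊛ y)[n] = Σ(m=0 to 3) x[m] · y[(n-m) mod 4]

Computing each output sample:
(x ⊛ y)[0] = 0
(x ⊛ y)[1] = -3
(x ⊛ y)[2] = -6
(x ⊛ y)[3] = 0

x ⊛ y = [0, -3, -6, 0]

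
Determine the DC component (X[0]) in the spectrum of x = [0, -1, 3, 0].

X[0] = Σ(n=0 to 3) x[n] · ω_4^0 = Σ x[n]
= (0) + (-1) + (3) + (0)

X[0] = 2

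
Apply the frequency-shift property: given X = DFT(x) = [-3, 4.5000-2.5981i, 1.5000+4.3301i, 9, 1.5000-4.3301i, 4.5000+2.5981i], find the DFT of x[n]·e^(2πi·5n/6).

Modulation property: DFT(ω_6^(-5n)·x[n]) = X[(k-5) mod 6], so circularly shift X by 5 positions.

X[k-5] = [4.5000-2.5981i, 1.5000+4.3301i, 9, 1.5000-4.3301i, 4.5000+2.5981i, -3]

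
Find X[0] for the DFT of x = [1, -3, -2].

X[0] = Σ(n=0 to 2) x[n] · ω_3^0 = Σ x[n]
= (1) + (-3) + (-2)

X[0] = -4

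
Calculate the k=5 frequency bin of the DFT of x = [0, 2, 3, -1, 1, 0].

X[5] = Σ(n=0 to 5) x[n] · ω_6^(5n) where ω_6 = e^(-2πi/6)
= (0)·ω_6^0 + (2)·ω_6^5 + (3)·ω_6^10 + (-1)·ω_6^15 + (1)·ω_6^20 + (0)·ω_6^25

X[5] = 3.4641i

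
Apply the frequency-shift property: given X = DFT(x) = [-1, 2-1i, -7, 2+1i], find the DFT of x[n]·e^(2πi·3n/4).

Modulation property: DFT(ω_4^(-3n)·x[n]) = X[(k-3) mod 4], so circularly shift X by 3 positions.

X[k-3] = [2-1i, -7, 2+1i, -1]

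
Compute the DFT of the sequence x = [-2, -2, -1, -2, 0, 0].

X[k] = Σ(n=0 to 5) x[n] · ω_6^(nk)
where ω_6 = e^(-2πi/6)

Computing each X[k]:
X[0] = -7
X[1] = -0.5000+2.5981i
X[2] = -2.5000+0.8660i
X[3] = 1
X[4] = -2.5000-0.8660i
X[5] = -0.5000-2.5981i

X = [-7, -0.5000+2.5981i, -2.5000+0.8660i, 1, -2.5000-0.8660i, -0.5000-2.5981i]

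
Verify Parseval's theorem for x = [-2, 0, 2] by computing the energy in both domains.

Time domain:
Σ|x[n]|² = |-2|² + |0|² + |2|² = 8.0000

Frequency domain:
(1/3)Σ|X[k]|² = (1/3)(|0|² + |-3.0000+1.7321i|² + |-3.0000-1.7321i|²) = (1/3)·24.0000 = 8.0000

Both sides agree, confirming Parseval's theorem.

Σ|x[n]|² = (1/N)Σ|X[k]|² = 8.0000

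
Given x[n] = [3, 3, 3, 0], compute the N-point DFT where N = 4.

X[k] = Σ(n=0 to 3) x[n] · ω_4^(nk)
where ω_4 = e^(-2πi/4)

Computing each X[k]:
X[0] = 9
X[1] = -3i
X[2] = 3
X[3] = 3i

X = [9, -3i, 3, 3i]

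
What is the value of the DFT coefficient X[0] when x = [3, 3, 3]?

X[0] = Σ(n=0 to 2) x[n] · ω_3^0 = Σ x[n]
= (3) + (3) + (3)

X[0] = 9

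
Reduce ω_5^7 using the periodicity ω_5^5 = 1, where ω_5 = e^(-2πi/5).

Since ω_5^5 = 1, powers reduce modulo 5.
7 mod 5 = 2
So ω_5^7 = ω_5^2 = e^(-2πi·2/5)

ω_5^7 = ω_5^2 = -0.8090-0.5878i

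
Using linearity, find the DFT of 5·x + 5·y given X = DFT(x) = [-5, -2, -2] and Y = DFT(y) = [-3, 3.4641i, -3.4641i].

By linearity: DFT(5x + 5y) = 5·DFT(x) + 5·DFT(y)
= 5·[-5, -2, -2] + 5·[-3, 3.4641i, -3.4641i]

Computing element-wise:
Z[0] = 5·(-5) + 5·(-3) = -40
Z[1] = 5·(-2) + 5·(3.4641i) = -10.0000+17.3205i
Z[2] = 5·(-2) + 5·(-3.4641i) = -10.0000-17.3205i

DFT(5x + 5y) = 5·X + 5·Y = [-40, -10.0000+17.3205i, -10.0000-17.3205i]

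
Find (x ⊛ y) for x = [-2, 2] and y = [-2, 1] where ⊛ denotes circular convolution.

(x ⊛ y)[n] = Σ(m=0 to 1) x[m] · y[(n-m) mod 2]

Computing each output sample:
(x ⊛ y)[0] = 6
(x ⊛ y)[1] = -6

x ⊛ y = [6, -6]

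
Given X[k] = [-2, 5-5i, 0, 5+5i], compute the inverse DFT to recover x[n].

x[n] = (1/4) Σ(k=0 to 3) X[k] · e^(2πikn/4)

Computing each x[n]:
x[0] = 2
x[1] = 2
x[2] = -3
x[3] = -3

x = [2, 2, -3, -3]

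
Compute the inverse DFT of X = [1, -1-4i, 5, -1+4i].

x[n] = (1/4) Σ(k=0 to 3) X[k] · e^(2πikn/4)

Computing each x[n]:
x[0] = 1
x[1] = 1
x[2] = 2
x[3] = -3

x = [1, 1, 2, -3]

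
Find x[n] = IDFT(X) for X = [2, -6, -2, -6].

x[n] = (1/4) Σ(k=0 to 3) X[k] · e^(2πikn/4)

Computing each x[n]:
x[0] = -3
x[1] = 1
x[2] = 3
x[3] = 1

x = [-3, 1, 3, 1]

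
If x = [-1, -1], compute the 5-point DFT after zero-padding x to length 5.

Original 2-point DFT: [-2, 0]
Zero-padded 5-point DFT provides frequency interpolation.

DFT_5([x, 0, ...]) = [-2, -1.3090+0.9511i, -0.1910+0.5878i, -0.1910-0.5878i, -1.3090-0.9511i]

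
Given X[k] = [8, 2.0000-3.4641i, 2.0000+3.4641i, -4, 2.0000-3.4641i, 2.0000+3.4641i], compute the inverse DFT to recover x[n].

x[n] = (1/6) Σ(k=0 to 5) X[k] · e^(2πikn/6)

Computing each x[n]:
x[0] = 2
x[1] = 2
x[2] = 2
x[3] = 2
x[4] = -2
x[5] = 2

x = [2, 2, 2, 2, -2, 2]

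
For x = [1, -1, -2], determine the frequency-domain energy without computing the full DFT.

Parseval: Σ|x[n]|² = (1/N)Σ|X[k]|², so Σ|X[k]|² = N·Σ|x[n]|² = 3·6.0000

Σ|X[k]|² = N·Σ|x[n]|² = 3·6.0000 = 18.0000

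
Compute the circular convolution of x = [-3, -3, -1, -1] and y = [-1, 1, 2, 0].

(x ⊛ y)[n] = Σ(m=0 to 3) x[m] · y[(n-m) mod 4]

Computing each output sample:
(x ⊛ y)[0] = 0
(x ⊛ y)[1] = -2
(x ⊛ y)[2] = -8
(x ⊛ y)[3] = -6

x ⊛ y = [0, -2, -8, -6]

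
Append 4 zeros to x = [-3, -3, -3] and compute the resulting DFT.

Original 3-point DFT: [-9, 0, 0]
Zero-padded 7-point DFT provides frequency interpolation.

DFT_7([x, 0, ...]) = [-9, -4.2029+5.2703i, 0.3705+1.6231i, -2.1676-1.0438i, -2.1676+1.0438i, 0.3705-1.6231i, -4.2029-5.2703i]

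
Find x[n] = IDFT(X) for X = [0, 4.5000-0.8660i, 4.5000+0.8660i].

x[n] = (1/3) Σ(k=0 to 2) X[k] · e^(2πikn/3)

Computing each x[n]:
x[0] = 3
x[1] = -1
x[2] = -2

x = [3, -1, -2]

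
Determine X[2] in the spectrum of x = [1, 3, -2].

X[2] = Σ(n=0 to 2) x[n] · ω_3^(2n) where ω_3 = e^(-2πi/3)
= (1)·ω_3^0 + (3)·ω_3^2 + (-2)·ω_3^4

X[2] = 0.5000+4.3301i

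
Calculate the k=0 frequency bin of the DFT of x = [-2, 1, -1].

X[0] = Σ(n=0 to 2) x[n] · ω_3^0 = Σ x[n]
= (-2) + (1) + (-1)

X[0] = -2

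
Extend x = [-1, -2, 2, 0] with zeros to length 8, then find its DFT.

Original 4-point DFT: [-1, -3+2i, 3, -3-2i]
Zero-padded 8-point DFT provides frequency interpolation.

DFT_8([x, 0, ...]) = [-1, -2.4142-0.5858i, -3+2i, 0.4142+3.4142i, 3, 0.4142-3.4142i, -3-2i, -2.4142+0.5858i]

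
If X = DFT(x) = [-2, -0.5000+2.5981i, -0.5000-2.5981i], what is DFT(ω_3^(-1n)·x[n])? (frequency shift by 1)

Modulation property: DFT(ω_3^(-1n)·x[n]) = X[(k-1) mod 3], so circularly shift X by 1 positions.

X[k-1] = [-0.5000-2.5981i, -2, -0.5000+2.5981i]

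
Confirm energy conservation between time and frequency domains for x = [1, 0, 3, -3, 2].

Time domain:
Σ|x[n]|² = |1|² + |0|² + |3|² + |-3|² + |2|² = 23.0000

Frequency domain:
(1/5)Σ|X[k]|² = (1/5)(|3|² + |1.6180-1.6246i|² + |-0.6180+6.8819i|² + |-0.6180-6.8819i|² + |1.6180+1.6246i|²) = (1/5)·115.0000 = 23.0000

Both sides agree, confirming Parseval's theorem.

Σ|x[n]|² = (1/N)Σ|X[k]|² = 23.0000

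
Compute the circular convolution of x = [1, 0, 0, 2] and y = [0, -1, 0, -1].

(x ⊛ y)[n] = Σ(m=0 to 3) x[m] · y[(n-m) mod 4]

Computing each output sample:
(x ⊛ y)[0] = -2
(x ⊛ y)[1] = -1
(x ⊛ y)[2] = -2
(x ⊛ y)[3] = -1

x ⊛ y = [-2, -1, -2, -1]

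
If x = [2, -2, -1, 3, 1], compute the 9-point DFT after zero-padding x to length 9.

Original 5-point DFT: [3, 0.0729+5.2043i, 3.4271-2.0409i, 3.4271+2.0409i, 0.0729-5.2043i]
Zero-padded 9-point DFT provides frequency interpolation.

DFT_9([x, 0, ...]) = [3, -2.1454-0.6697i, 1.8584+5.5525i, 6, 1.7870-1.5720i, 1.7870+1.5720i, 6, 1.8584-5.5525i, -2.1454+0.6697i]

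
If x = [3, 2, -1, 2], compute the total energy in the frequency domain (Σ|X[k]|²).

Parseval: Σ|x[n]|² = (1/N)Σ|X[k]|², so Σ|X[k]|² = N·Σ|x[n]|² = 4·18.0000

Σ|X[k]|² = N·Σ|x[n]|² = 4·18.0000 = 72.0000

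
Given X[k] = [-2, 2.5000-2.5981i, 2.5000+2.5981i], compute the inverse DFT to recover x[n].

x[n] = (1/3) Σ(k=0 to 2) X[k] · e^(2πikn/3)

Computing each x[n]:
x[0] = 1
x[1] = 0
x[2] = -3

x = [1, 0, -3]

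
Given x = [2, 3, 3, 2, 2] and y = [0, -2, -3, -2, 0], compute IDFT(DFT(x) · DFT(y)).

(x ⊛ y)[n] = Σ(m=0 to 4) x[m] · y[(n-m) mod 5]

Computing each output sample:
(x ⊛ y)[0] = -16
(x ⊛ y)[1] = -14
(x ⊛ y)[2] = -16
(x ⊛ y)[3] = -19
(x ⊛ y)[4] = -19

x ⊛ y = [-16, -14, -16, -19, -19]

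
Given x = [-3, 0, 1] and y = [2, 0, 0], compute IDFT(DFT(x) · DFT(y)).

(x ⊛ y)[n] = Σ(m=0 to 2) x[m] · y[(n-m) mod 3]

Computing each output sample:
(x ⊛ y)[0] = -6
(x ⊛ y)[1] = 0
(x ⊛ y)[2] = 2

x ⊛ y = [-6, 0, 2]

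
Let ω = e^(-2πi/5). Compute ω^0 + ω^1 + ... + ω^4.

Sum of all nth roots of unity equals 0 for n > 1 (geometric series with r ≠ 1).

0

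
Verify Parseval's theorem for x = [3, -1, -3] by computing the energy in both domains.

Time domain:
Σ|x[n]|² = |3|² + |-1|² + |-3|² = 19.0000

Frequency domain:
(1/3)Σ|X[k]|² = (1/3)(|-1|² + |5.0000-1.7321i|² + |5.0000+1.7321i|²) = (1/3)·57.0000 = 19.0000

Both sides agree, confirming Parseval's theorem.

Σ|x[n]|² = (1/N)Σ|X[k]|² = 19.0000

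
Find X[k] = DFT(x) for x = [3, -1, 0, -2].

X[k] = Σ(n=0 to 3) x[n] · ω_4^(nk)
where ω_4 = e^(-2πi/4)

Computing each X[k]:
X[0] = 0
X[1] = 3-1i
X[2] = 6
X[3] = 3+1i

X = [0, 3-1i, 6, 3+1i]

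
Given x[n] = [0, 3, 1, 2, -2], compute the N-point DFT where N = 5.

X[k] = Σ(n=0 to 4) x[n] · ω_5^(nk)
where ω_5 = e^(-2πi/5)

Computing each X[k]:
X[0] = 4
X[1] = -2.1180-4.1675i
X[2] = 0.1180-3.8900i
X[3] = 0.1180+3.8900i
X[4] = -2.1180+4.1675i

X = [4, -2.1180-4.1675i, 0.1180-3.8900i, 0.1180+3.8900i, -2.1180+4.1675i]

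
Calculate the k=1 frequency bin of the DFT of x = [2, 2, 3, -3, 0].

X[1] = Σ(n=0 to 4) x[n] · ω_5^(1n) where ω_5 = e^(-2πi/5)
= (2)·ω_5^0 + (2)·ω_5^1 + (3)·ω_5^2 + (-3)·ω_5^3 + (0)·ω_5^4

X[1] = 2.6180-5.4288i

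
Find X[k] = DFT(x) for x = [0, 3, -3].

X[k] = Σ(n=0 to 2) x[n] · ω_3^(nk)
where ω_3 = e^(-2πi/3)

Computing each X[k]:
X[0] = 0
X[1] = -5.1962i
X[2] = 5.1962i

X = [0, -5.1962i, 5.1962i]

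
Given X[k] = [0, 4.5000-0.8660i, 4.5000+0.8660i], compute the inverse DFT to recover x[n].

x[n] = (1/3) Σ(k=0 to 2) X[k] · e^(2πikn/3)

Computing each x[n]:
x[0] = 3
x[1] = -1
x[2] = -2

x = [3, -1, -2]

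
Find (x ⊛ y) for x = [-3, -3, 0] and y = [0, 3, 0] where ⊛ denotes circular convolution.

(x ⊛ y)[n] = Σ(m=0 to 2) x[m] · y[(n-m) mod 3]

Computing each output sample:
(x ⊛ y)[0] = 0
(x ⊛ y)[1] = -9
(x ⊛ y)[2] = -9

x ⊛ y = [0, -9, -9]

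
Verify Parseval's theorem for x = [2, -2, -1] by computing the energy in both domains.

Time domain:
Σ|x[n]|² = |2|² + |-2|² + |-1|² = 9.0000

Frequency domain:
(1/3)Σ|X[k]|² = (1/3)(|-1|² + |3.5000+0.8660i|² + |3.5000-0.8660i|²) = (1/3)·27.0000 = 9.0000

Both sides agree, confirming Parseval's theorem.

Σ|x[n]|² = (1/N)Σ|X[k]|² = 9.0000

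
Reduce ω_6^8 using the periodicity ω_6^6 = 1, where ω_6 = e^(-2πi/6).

Since ω_6^6 = 1, powers reduce modulo 6.
8 mod 6 = 2
So ω_6^8 = ω_6^2 = e^(-2πi·2/6)

ω_6^8 = ω_6^2 = -0.5000-0.8660i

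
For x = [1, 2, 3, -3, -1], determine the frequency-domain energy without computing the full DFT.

Parseval: Σ|x[n]|² = (1/N)Σ|X[k]|², so Σ|X[k]|² = N·Σ|x[n]|² = 5·24.0000

Σ|X[k]|² = N·Σ|x[n]|² = 5·24.0000 = 120.0000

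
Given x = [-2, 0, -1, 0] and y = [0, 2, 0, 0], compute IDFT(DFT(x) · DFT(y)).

(x ⊛ y)[n] = Σ(m=0 to 3) x[m] · y[(n-m) mod 4]

Computing each output sample:
(x ⊛ y)[0] = 0
(x ⊛ y)[1] = -4
(x ⊛ y)[2] = 0
(x ⊛ y)[3] = -2

x ⊛ y = [0, -4, 0, -2]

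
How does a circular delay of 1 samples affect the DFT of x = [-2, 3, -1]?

Time shift by 1: X_shifted[k] = ω_3^(1k) · X[k]
Shifted x = [-1, -2, 3]

DFT(x[n-1]) = [0, -1.5000+4.3301i, -1.5000-4.3301i]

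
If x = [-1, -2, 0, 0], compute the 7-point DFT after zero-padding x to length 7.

Original 4-point DFT: [-3, -1+2i, 1, -1-2i]
Zero-padded 7-point DFT provides frequency interpolation.

DFT_7([x, 0, ...]) = [-3, -2.2470+1.5637i, -0.5550+1.9499i, 0.8019+0.8678i, 0.8019-0.8678i, -0.5550-1.9499i, -2.2470-1.5637i]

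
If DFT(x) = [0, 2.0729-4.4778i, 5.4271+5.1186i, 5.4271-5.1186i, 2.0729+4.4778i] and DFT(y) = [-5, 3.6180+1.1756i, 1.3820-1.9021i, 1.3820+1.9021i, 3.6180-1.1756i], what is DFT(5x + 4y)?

By linearity: DFT(5x + 4y) = 5·DFT(x) + 4·DFT(y)
= 5·[0, 2.0729-4.4778i, 5.4271+5.1186i, 5.4271-5.1186i, 2.0729+4.4778i] + 4·[-5, 3.6180+1.1756i, 1.3820-1.9021i, 1.3820+1.9021i, 3.6180-1.1756i]

Computing element-wise:
Z[0] = 5·(0) + 4·(-5) = -20
Z[1] = 5·(2.0729-4.4778i) + 4·(3.6180+1.1756i) = 24.8365-17.6866i
Z[2] = 5·(5.4271+5.1186i) + 4·(1.3820-1.9021i) = 32.6635+17.9846i
Z[3] = 5·(5.4271-5.1186i) + 4·(1.3820+1.9021i) = 32.6635-17.9846i
Z[4] = 5·(2.0729+4.4778i) + 4·(3.6180-1.1756i) = 24.8365+17.6866i

DFT(5x + 4y) = 5·X + 4·Y = [-20, 24.8365-17.6866i, 32.6635+17.9846i, 32.6635-17.9846i, 24.8365+17.6866i]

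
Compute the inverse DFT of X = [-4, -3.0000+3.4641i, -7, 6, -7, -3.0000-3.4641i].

x[n] = (1/6) Σ(k=0 to 5) X[k] · e^(2πikn/6)

Computing each x[n]:
x[0] = -3
x[1] = -2
x[2] = 1
x[3] = -3
x[4] = 3
x[5] = 0

x = [-3, -2, 1, -3, 3, 0]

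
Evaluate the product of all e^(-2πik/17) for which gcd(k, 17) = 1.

The primitive 17th roots of unity are ω_17^k for k coprime to 17: k ∈ {1, 2, 3, 4, 5, 6, 7, 8, 9, 10, 11, 12, 13, 14, 15, 16}
Their product equals the constant term of the cyclotomic polynomial Φ_17(x) up to sign.
For n ≥ 3, the product of all primitive nth roots of unity is 1. (For n=1 it is 1; for n=2 it is -1.)

1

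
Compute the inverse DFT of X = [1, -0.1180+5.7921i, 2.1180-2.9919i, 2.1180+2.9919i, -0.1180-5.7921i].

x[n] = (1/5) Σ(k=0 to 4) X[k] · e^(2πikn/5)

Computing each x[n]:
x[0] = 1
x[1] = -2
x[2] = -2
x[3] = 3
x[4] = 1

x = [1, -2, -2, 3, 1]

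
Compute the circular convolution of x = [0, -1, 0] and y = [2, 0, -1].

(x ⊛ y)[n] = Σ(m=0 to 2) x[m] · y[(n-m) mod 3]

Computing each output sample:
(x ⊛ y)[0] = 1
(x ⊛ y)[1] = -2
(x ⊛ y)[2] = 0

x ⊛ y = [1, -2, 0]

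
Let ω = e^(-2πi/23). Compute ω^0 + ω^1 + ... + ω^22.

Sum of all nth roots of unity equals 0 for n > 1 (geometric series with r ≠ 1).

0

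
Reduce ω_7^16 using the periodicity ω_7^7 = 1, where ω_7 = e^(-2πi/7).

Since ω_7^7 = 1, powers reduce modulo 7.
16 mod 7 = 2
So ω_7^16 = ω_7^2 = e^(-2πi·2/7)

ω_7^16 = ω_7^2 = -0.2225-0.9749i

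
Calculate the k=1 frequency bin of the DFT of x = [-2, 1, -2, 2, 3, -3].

X[1] = Σ(n=0 to 5) x[n] · ω_6^(1n) where ω_6 = e^(-2πi/6)
= (-2)·ω_6^0 + (1)·ω_6^1 + (-2)·ω_6^2 + (2)·ω_6^3 + (3)·ω_6^4 + (-3)·ω_6^5

X[1] = -5.5000+0.8660i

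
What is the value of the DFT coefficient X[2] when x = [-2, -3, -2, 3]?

X[2] = Σ(n=0 to 3) x[n] · ω_4^(2n) where ω_4 = e^(-2πi/4)
= (-2)·ω_4^0 + (-3)·ω_4^2 + (-2)·ω_4^4 + (3)·ω_4^6

X[2] = -4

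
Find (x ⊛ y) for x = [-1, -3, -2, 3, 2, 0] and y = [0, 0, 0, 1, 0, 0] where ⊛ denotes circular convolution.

(x ⊛ y)[n] = Σ(m=0 to 5) x[m] · y[(n-m) mod 6]

Computing each output sample:
(x ⊛ y)[0] = 3
(x ⊛ y)[1] = 2
(x ⊛ y)[2] = 0
(x ⊛ y)[3] = -1
(x ⊛ y)[4] = -3
(x ⊛ y)[5] = -2

x ⊛ y = [3, 2, 0, -1, -3, -2]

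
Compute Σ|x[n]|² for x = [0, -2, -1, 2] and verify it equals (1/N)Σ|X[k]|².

Time domain:
Σ|x[n]|² = |0|² + |-2|² + |-1|² + |2|² = 9.0000

Frequency domain:
(1/4)Σ|X[k]|² = (1/4)(|-1|² + |1+4i|² + |-1|² + |1-4i|²) = (1/4)·36.0000 = 9.0000

Both sides agree, confirming Parseval's theorem.

Σ|x[n]|² = (1/N)Σ|X[k]|² = 9.0000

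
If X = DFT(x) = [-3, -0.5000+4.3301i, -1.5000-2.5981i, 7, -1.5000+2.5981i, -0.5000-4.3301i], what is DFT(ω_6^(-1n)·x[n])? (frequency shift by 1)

Modulation property: DFT(ω_6^(-1n)·x[n]) = X[(k-1) mod 6], so circularly shift X by 1 positions.

X[k-1] = [-0.5000-4.3301i, -3, -0.5000+4.3301i, -1.5000-2.5981i, 7, -1.5000+2.5981i]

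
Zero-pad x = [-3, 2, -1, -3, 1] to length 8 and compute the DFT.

Original 5-point DFT: [-4, 1.1631-2.1266i, -6.6631+1.3143i, -6.6631-1.3143i, 1.1631+2.1266i]
Zero-padded 8-point DFT provides frequency interpolation.

DFT_8([x, 0, ...]) = [-4, -0.4645+1.7071i, -1-5i, -7.5355-0.2929i, -2, -7.5355+0.2929i, -1+5i, -0.4645-1.7071i]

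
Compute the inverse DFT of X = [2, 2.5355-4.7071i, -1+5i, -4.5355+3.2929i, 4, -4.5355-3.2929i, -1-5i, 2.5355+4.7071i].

x[n] = (1/8) Σ(k=0 to 7) X[k] · e^(2πikn/8)

Computing each x[n]:
x[0] = 0
x[1] = 0
x[2] = 3
x[3] = 0
x[4] = 1
x[5] = -3
x[6] = -1
x[7] = 2

x = [0, 0, 3, 0, 1, -3, -1, 2]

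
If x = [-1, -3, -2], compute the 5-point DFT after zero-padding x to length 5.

Original 3-point DFT: [-6, 1.5000+0.8660i, 1.5000-0.8660i]
Zero-padded 5-point DFT provides frequency interpolation.

DFT_5([x, 0, ...]) = [-6, -0.3090+4.0287i, 0.8090-0.1388i, 0.8090+0.1388i, -0.3090-4.0287i]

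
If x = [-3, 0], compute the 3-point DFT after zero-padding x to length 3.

Original 2-point DFT: [-3, -3]
Zero-padded 3-point DFT provides frequency interpolation.

DFT_3([x, 0, ...]) = [-3, -3, -3]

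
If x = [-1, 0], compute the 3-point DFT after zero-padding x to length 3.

Original 2-point DFT: [-1, -1]
Zero-padded 3-point DFT provides frequency interpolation.

DFT_3([x, 0, ...]) = [-1, -1, -1]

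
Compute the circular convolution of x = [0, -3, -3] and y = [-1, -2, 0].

(x ⊛ y)[n] = Σ(m=0 to 2) x[m] · y[(n-m) mod 3]

Computing each output sample:
(x ⊛ y)[0] = 6
(x ⊛ y)[1] = 3
(x ⊛ y)[2] = 9

x ⊛ y = [6, 3, 9]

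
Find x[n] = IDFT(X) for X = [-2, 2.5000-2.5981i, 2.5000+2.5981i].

x[n] = (1/3) Σ(k=0 to 2) X[k] · e^(2πikn/3)

Computing each x[n]:
x[0] = 1
x[1] = 0
x[2] = -3

x = [1, 0, -3]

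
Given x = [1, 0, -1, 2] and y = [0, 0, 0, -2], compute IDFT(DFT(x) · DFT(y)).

(x ⊛ y)[n] = Σ(m=0 to 3) x[m] · y[(n-m) mod 4]

Computing each output sample:
(x ⊛ y)[0] = 0
(x ⊛ y)[1] = 2
(x ⊛ y)[2] = -4
(x ⊛ y)[3] = -2

x ⊛ y = [0, 2, -4, -2]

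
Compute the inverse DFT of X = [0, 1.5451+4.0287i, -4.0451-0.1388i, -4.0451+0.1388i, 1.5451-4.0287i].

x[n] = (1/5) Σ(k=0 to 4) X[k] · e^(2πikn/5)

Computing each x[n]:
x[0] = -1
x[1] = 0
x[2] = -2
x[3] = 0
x[4] = 3

x = [-1, 0, -2, 0, 3]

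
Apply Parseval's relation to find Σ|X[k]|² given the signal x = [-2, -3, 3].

Parseval: Σ|x[n]|² = (1/N)Σ|X[k]|², so Σ|X[k]|² = N·Σ|x[n]|² = 3·22.0000

Σ|X[k]|² = N·Σ|x[n]|² = 3·22.0000 = 66.0000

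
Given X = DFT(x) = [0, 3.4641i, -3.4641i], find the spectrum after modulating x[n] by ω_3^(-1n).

Modulation property: DFT(ω_3^(-1n)·x[n]) = X[(k-1) mod 3], so circularly shift X by 1 positions.

X[k-1] = [-3.4641i, 0, 3.4641i]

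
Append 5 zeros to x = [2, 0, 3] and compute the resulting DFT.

Original 3-point DFT: [5, 0.5000+2.5981i, 0.5000-2.5981i]
Zero-padded 8-point DFT provides frequency interpolation.

DFT_8([x, 0, ...]) = [5, 2-3i, -1, 2+3i, 5, 2-3i, -1, 2+3i]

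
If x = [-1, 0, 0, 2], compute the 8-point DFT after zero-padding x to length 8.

Original 4-point DFT: [1, -1+2i, -3, -1-2i]
Zero-padded 8-point DFT provides frequency interpolation.

DFT_8([x, 0, ...]) = [1, -2.4142-1.4142i, -1+2i, 0.4142-1.4142i, -3, 0.4142+1.4142i, -1-2i, -2.4142+1.4142i]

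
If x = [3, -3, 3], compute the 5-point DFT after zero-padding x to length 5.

Original 3-point DFT: [3, 3.0000+5.1962i, 3.0000-5.1962i]
Zero-padded 5-point DFT provides frequency interpolation.

DFT_5([x, 0, ...]) = [3, -0.3541+1.0898i, 6.3541+4.6165i, 6.3541-4.6165i, -0.3541-1.0898i]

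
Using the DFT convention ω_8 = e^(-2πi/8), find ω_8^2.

ω_8^2 = e^(-2πi·2/8)
= cos(-2π·2/8) + i·sin(-2π·2/8)
= cos(-4π/8) + i·sin(-4π/8)

ω_8^2 = cos(-4π/8) + i·sin(-4π/8) = -1i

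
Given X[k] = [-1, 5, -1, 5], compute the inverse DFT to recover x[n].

x[n] = (1/4) Σ(k=0 to 3) X[k] · e^(2πikn/4)

Computing each x[n]:
x[0] = 2
x[1] = 0
x[2] = -3
x[3] = 0

x = [2, 0, -3, 0]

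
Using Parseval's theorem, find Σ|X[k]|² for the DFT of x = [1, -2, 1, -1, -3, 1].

Parseval: Σ|x[n]|² = (1/N)Σ|X[k]|², so Σ|X[k]|² = N·Σ|x[n]|² = 6·17.0000

Σ|X[k]|² = N·Σ|x[n]|² = 6·17.0000 = 102.0000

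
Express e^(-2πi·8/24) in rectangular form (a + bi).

ω_24^8 = e^(-2πi·8/24)
= cos(-2π·8/24) + i·sin(-2π·8/24)
= cos(-16π/24) + i·sin(-16π/24)

ω_24^8 = cos(-16π/24) + i·sin(-16π/24) = -0.5000-0.8660i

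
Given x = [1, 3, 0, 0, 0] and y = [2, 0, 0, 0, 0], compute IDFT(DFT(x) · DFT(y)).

(x ⊛ y)[n] = Σ(m=0 to 4) x[m] · y[(n-m) mod 5]

Computing each output sample:
(x ⊛ y)[0] = 2
(x ⊛ y)[1] = 6
(x ⊛ y)[2] = 0
(x ⊛ y)[3] = 0
(x ⊛ y)[4] = 0

x ⊛ y = [2, 6, 0, 0, 0]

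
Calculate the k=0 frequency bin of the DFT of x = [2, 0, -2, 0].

X[0] = Σ(n=0 to 3) x[n] · ω_4^0 = Σ x[n]
= (2) + (0) + (-2) + (0)

X[0] = 0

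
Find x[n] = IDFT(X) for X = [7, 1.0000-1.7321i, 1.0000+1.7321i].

x[n] = (1/3) Σ(k=0 to 2) X[k] · e^(2πikn/3)

Computing each x[n]:
x[0] = 3
x[1] = 3
x[2] = 1

x = [3, 3, 1]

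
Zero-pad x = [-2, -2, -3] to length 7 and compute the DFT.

Original 3-point DFT: [-7, 0.5000-0.8660i, 0.5000+0.8660i]
Zero-padded 7-point DFT provides frequency interpolation.

DFT_7([x, 0, ...]) = [-7, -2.5794+4.4884i, 1.1479+0.6482i, -2.0685-1.4777i, -2.0685+1.4777i, 1.1479-0.6482i, -2.5794-4.4884i]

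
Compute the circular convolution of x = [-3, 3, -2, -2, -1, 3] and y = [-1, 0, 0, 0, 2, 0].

(x ⊛ y)[n] = Σ(m=0 to 5) x[m] · y[(n-m) mod 6]

Computing each output sample:
(x ⊛ y)[0] = -1
(x ⊛ y)[1] = -7
(x ⊛ y)[2] = 0
(x ⊛ y)[3] = 8
(x ⊛ y)[4] = -5
(x ⊛ y)[5] = 3

x ⊛ y = [-1, -7, 0, 8, -5, 3]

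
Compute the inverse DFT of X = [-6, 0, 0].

x[n] = (1/3) Σ(k=0 to 2) X[k] · e^(2πikn/3)

Computing each x[n]:
x[0] = -2
x[1] = -2
x[2] = -2

x = [-2, -2, -2]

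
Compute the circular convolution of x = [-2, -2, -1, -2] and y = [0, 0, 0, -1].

(x ⊛ y)[n] = Σ(m=0 to 3) x[m] · y[(n-m) mod 4]

Computing each output sample:
(x ⊛ y)[0] = 2
(x ⊛ y)[1] = 1
(x ⊛ y)[2] = 2
(x ⊛ y)[3] = 2

x ⊛ y = [2, 1, 2, 2]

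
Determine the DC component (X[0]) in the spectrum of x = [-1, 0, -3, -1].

X[0] = Σ(n=0 to 3) x[n] · ω_4^0 = Σ x[n]
= (-1) + (0) + (-3) + (-1)

X[0] = -5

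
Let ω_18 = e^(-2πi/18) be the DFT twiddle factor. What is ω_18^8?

ω_18^8 = e^(-2πi·8/18)
= cos(-2π·8/18) + i·sin(-2π·8/18)
= cos(-16π/18) + i·sin(-16π/18)

ω_18^8 = cos(-16π/18) + i·sin(-16π/18) = -0.9397-0.3420i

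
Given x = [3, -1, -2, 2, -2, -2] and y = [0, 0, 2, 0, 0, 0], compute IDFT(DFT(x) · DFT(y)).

(x ⊛ y)[n] = Σ(m=0 to 5) x[m] · y[(n-m) mod 6]

Computing each output sample:
(x ⊛ y)[0] = -4
(x ⊛ y)[1] = -4
(x ⊛ y)[2] = 6
(x ⊛ y)[3] = -2
(x ⊛ y)[4] = -4
(x ⊛ y)[5] = 4

x ⊛ y = [-4, -4, 6, -2, -4, 4]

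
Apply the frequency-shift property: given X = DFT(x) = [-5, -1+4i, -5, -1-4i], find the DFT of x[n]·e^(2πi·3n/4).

Modulation property: DFT(ω_4^(-3n)·x[n]) = X[(k-3) mod 4], so circularly shift X by 3 positions.

X[k-3] = [-1+4i, -5, -1-4i, -5]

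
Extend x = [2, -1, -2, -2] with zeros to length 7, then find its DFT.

Original 4-point DFT: [-3, 4-1i, 3, 4+1i]
Zero-padded 7-point DFT provides frequency interpolation.

DFT_7([x, 0, ...]) = [-3, 3.6235+3.5995i, 2.7775-1.4565i, 2.0990+0.8201i, 2.0990-0.8201i, 2.7775+1.4565i, 3.6235-3.5995i]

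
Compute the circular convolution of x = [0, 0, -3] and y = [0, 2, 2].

(x ⊛ y)[n] = Σ(m=0 to 2) x[m] · y[(n-m) mod 3]

Computing each output sample:
(x ⊛ y)[0] = -6
(x ⊛ y)[1] = -6
(x ⊛ y)[2] = 0

x ⊛ y = [-6, -6, 0]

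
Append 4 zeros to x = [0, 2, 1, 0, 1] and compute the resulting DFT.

Original 5-point DFT: [4, 0.1180-1.5388i, -2.1180+0.3633i, -2.1180-0.3633i, 0.1180+1.5388i]
Zero-padded 9-point DFT provides frequency interpolation.

DFT_9([x, 0, ...]) = [4, 0.7660-2.6124i, 0.1736-1.6688i, -2.0000-1.7321i, -0.9397+0.9436i, -0.9397-0.9436i, -2.0000+1.7321i, 0.1736+1.6688i, 0.7660+2.6124i]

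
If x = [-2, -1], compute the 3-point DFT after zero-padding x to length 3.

Original 2-point DFT: [-3, -1]
Zero-padded 3-point DFT provides frequency interpolation.

DFT_3([x, 0, ...]) = [-3, -1.5000+0.8660i, -1.5000-0.8660i]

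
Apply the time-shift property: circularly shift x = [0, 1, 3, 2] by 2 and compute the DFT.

Time shift by 2: X_shifted[k] = ω_4^(2k) · X[k]
Shifted x = [3, 2, 0, 1]

DFT(x[n-2]) = [6, 3-1i, 0, 3+1i]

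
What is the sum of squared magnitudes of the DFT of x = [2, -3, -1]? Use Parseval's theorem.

Parseval: Σ|x[n]|² = (1/N)Σ|X[k]|², so Σ|X[k]|² = N·Σ|x[n]|² = 3·14.0000

Σ|X[k]|² = N·Σ|x[n]|² = 3·14.0000 = 42.0000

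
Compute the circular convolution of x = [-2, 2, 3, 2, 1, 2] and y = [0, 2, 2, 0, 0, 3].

(x ⊛ y)[n] = Σ(m=0 to 5) x[m] · y[(n-m) mod 6]

Computing each output sample:
(x ⊛ y)[0] = 12
(x ⊛ y)[1] = 9
(x ⊛ y)[2] = 6
(x ⊛ y)[3] = 13
(x ⊛ y)[4] = 16
(x ⊛ y)[5] = 0

x ⊛ y = [12, 9, 6, 13, 16, 0]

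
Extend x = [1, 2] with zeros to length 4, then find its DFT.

Original 2-point DFT: [3, -1]
Zero-padded 4-point DFT provides frequency interpolation.

DFT_4([x, 0, ...]) = [3, 1-2i, -1, 1+2i]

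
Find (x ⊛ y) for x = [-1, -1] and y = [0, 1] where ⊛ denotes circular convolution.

(x ⊛ y)[n] = Σ(m=0 to 1) x[m] · y[(n-m) mod 2]

Computing each output sample:
(x ⊛ y)[0] = -1
(x ⊛ y)[1] = -1

x ⊛ y = [-1, -1]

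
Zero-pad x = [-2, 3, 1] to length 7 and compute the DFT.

Original 3-point DFT: [2, -4.0000-1.7321i, -4.0000+1.7321i]
Zero-padded 7-point DFT provides frequency interpolation.

DFT_7([x, 0, ...]) = [2, -0.3521-3.3204i, -3.5685-2.4909i, -4.0794-0.5198i, -4.0794+0.5198i, -3.5685+2.4909i, -0.3521+3.3204i]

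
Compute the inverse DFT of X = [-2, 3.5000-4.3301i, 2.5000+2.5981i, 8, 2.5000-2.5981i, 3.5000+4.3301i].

x[n] = (1/6) Σ(k=0 to 5) X[k] · e^(2πikn/6)

Computing each x[n]:
x[0] = 3
x[1] = -1
x[2] = 2
x[3] = -2
x[4] = -2
x[5] = -2

x = [3, -1, 2, -2, -2, -2]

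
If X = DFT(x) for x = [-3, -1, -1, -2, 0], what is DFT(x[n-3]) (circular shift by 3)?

Time shift by 3: X_shifted[k] = ω_5^(3k) · X[k]
Shifted x = [-1, -2, 0, -3, -1]

DFT(x[n-3]) = [-7, 0.5000-0.8123i, 0.5000+3.4410i, 0.5000-3.4410i, 0.5000+0.8123i]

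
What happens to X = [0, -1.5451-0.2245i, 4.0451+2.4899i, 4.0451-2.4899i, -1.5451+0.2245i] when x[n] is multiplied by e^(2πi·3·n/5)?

Modulation property: DFT(ω_5^(-3n)·x[n]) = X[(k-3) mod 5], so circularly shift X by 3 positions.

X[k-3] = [4.0451+2.4899i, 4.0451-2.4899i, -1.5451+0.2245i, 0, -1.5451-0.2245i]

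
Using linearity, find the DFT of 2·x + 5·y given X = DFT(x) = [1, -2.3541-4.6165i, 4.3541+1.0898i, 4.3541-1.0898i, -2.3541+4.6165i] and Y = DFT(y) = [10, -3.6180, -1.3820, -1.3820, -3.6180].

By linearity: DFT(2x + 5y) = 2·DFT(x) + 5·DFT(y)
= 2·[1, -2.3541-4.6165i, 4.3541+1.0898i, 4.3541-1.0898i, -2.3541+4.6165i] + 5·[10, -3.6180, -1.3820, -1.3820, -3.6180]

Computing element-wise:
Z[0] = 2·(1) + 5·(10) = 52
Z[1] = 2·(-2.3541-4.6165i) + 5·(-3.6180) = -22.7982-9.2330i
Z[2] = 2·(4.3541+1.0898i) + 5·(-1.3820) = 1.7982+2.1796i
Z[3] = 2·(4.3541-1.0898i) + 5·(-1.3820) = 1.7982-2.1796i
Z[4] = 2·(-2.3541+4.6165i) + 5·(-3.6180) = -22.7982+9.2330i

DFT(2x + 5y) = 2·X + 5·Y = [52, -22.7982-9.2330i, 1.7982+2.1796i, 1.7982-2.1796i, -22.7982+9.2330i]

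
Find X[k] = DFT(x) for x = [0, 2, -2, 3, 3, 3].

X[k] = Σ(n=0 to 5) x[n] · ω_6^(nk)
where ω_6 = e^(-2πi/6)

Computing each X[k]:
X[0] = 9
X[1] = -1.0000+5.1962i
X[2] = -3.4641i
X[3] = -7
X[4] = 3.4641i
X[5] = -1.0000-5.1962i

X = [9, -1.0000+5.1962i, -3.4641i, -7, 3.4641i, -1.0000-5.1962i]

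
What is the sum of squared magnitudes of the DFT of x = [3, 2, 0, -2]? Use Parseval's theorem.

Parseval: Σ|x[n]|² = (1/N)Σ|X[k]|², so Σ|X[k]|² = N·Σ|x[n]|² = 4·17.0000

Σ|X[k]|² = N·Σ|x[n]|² = 4·17.0000 = 68.0000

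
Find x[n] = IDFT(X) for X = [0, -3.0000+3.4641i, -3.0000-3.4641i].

x[n] = (1/3) Σ(k=0 to 2) X[k] · e^(2πikn/3)

Computing each x[n]:
x[0] = -2
x[1] = -1
x[2] = 3

x = [-2, -1, 3]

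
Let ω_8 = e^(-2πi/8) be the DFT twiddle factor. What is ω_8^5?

ω_8^5 = e^(-2πi·5/8)
= cos(-2π·5/8) + i·sin(-2π·5/8)
= cos(-10π/8) + i·sin(-10π/8)

ω_8^5 = cos(-10π/8) + i·sin(-10π/8) = -0.7071+0.7071i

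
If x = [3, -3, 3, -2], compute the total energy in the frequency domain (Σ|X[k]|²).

Parseval: Σ|x[n]|² = (1/N)Σ|X[k]|², so Σ|X[k]|² = N·Σ|x[n]|² = 4·31.0000

Σ|X[k]|² = N·Σ|x[n]|² = 4·31.0000 = 124.0000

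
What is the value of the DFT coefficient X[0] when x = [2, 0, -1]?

X[0] = Σ(n=0 to 2) x[n] · ω_3^0 = Σ x[n]
= (2) + (0) + (-1)

X[0] = 1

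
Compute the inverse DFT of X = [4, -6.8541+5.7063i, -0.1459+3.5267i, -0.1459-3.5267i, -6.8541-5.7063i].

x[n] = (1/5) Σ(k=0 to 4) X[k] · e^(2πikn/5)

Computing each x[n]:
x[0] = -2
x[1] = -3
x[2] = 3
x[3] = 3
x[4] = 3

x = [-2, -3, 3, 3, 3]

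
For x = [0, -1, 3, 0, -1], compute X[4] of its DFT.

X[4] = Σ(n=0 to 4) x[n] · ω_5^(4n) where ω_5 = e^(-2πi/5)
= (0)·ω_5^0 + (-1)·ω_5^4 + (3)·ω_5^8 + (0)·ω_5^12 + (-1)·ω_5^16

X[4] = -3.0451+1.7634i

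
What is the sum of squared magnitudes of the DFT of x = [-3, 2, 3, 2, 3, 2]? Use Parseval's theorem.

Parseval: Σ|x[n]|² = (1/N)Σ|X[k]|², so Σ|X[k]|² = N·Σ|x[n]|² = 6·39.0000

Σ|X[k]|² = N·Σ|x[n]|² = 6·39.0000 = 234.0000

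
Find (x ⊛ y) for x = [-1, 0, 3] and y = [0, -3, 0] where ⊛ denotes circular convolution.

(x ⊛ y)[n] = Σ(m=0 to 2) x[m] · y[(n-m) mod 3]

Computing each output sample:
(x ⊛ y)[0] = -9
(x ⊛ y)[1] = 3
(x ⊛ y)[2] = 0

x ⊛ y = [-9, 3, 0]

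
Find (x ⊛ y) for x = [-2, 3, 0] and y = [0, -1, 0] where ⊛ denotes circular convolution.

(x ⊛ y)[n] = Σ(m=0 to 2) x[m] · y[(n-m) mod 3]

Computing each output sample:
(x ⊛ y)[0] = 0
(x ⊛ y)[1] = 2
(x ⊛ y)[2] = -3

x ⊛ y = [0, 2, -3]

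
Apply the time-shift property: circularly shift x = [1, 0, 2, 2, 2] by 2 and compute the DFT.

Time shift by 2: X_shifted[k] = ω_5^(2k) · X[k]
Shifted x = [2, 2, 1, 0, 2]

DFT(x[n-2]) = [7, 2.4271-0.5878i, -0.9271+0.9511i, -0.9271-0.9511i, 2.4271+0.5878i]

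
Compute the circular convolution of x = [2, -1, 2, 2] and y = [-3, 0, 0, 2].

(x ⊛ y)[n] = Σ(m=0 to 3) x[m] · y[(n-m) mod 4]

Computing each output sample:
(x ⊛ y)[0] = -8
(x ⊛ y)[1] = 7
(x ⊛ y)[2] = -2
(x ⊛ y)[3] = -2

x ⊛ y = [-8, 7, -2, -2]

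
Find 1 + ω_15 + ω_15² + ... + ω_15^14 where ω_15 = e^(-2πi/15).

Sum of all nth roots of unity equals 0 for n > 1 (geometric series with r ≠ 1).

0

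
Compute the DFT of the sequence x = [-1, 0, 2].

X[k] = Σ(n=0 to 2) x[n] · ω_3^(nk)
where ω_3 = e^(-2πi/3)

Computing each X[k]:
X[0] = 1
X[1] = -2.0000+1.7321i
X[2] = -2.0000-1.7321i

X = [1, -2.0000+1.7321i, -2.0000-1.7321i]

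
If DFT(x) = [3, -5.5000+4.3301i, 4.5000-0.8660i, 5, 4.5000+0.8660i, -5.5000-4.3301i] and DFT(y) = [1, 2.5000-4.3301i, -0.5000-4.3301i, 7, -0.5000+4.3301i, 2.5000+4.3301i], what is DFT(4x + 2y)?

By linearity: DFT(4x + 2y) = 4·DFT(x) + 2·DFT(y)
= 4·[3, -5.5000+4.3301i, 4.5000-0.8660i, 5, 4.5000+0.8660i, -5.5000-4.3301i] + 2·[1, 2.5000-4.3301i, -0.5000-4.3301i, 7, -0.5000+4.3301i, 2.5000+4.3301i]

Computing element-wise:
Z[0] = 4·(3) + 2·(1) = 14
Z[1] = 4·(-5.5000+4.3301i) + 2·(2.5000-4.3301i) = -17.0000+8.6602i
Z[2] = 4·(4.5000-0.8660i) + 2·(-0.5000-4.3301i) = 17.0000-12.1242i
Z[3] = 4·(5) + 2·(7) = 34
Z[4] = 4·(4.5000+0.8660i) + 2·(-0.5000+4.3301i) = 17.0000+12.1242i
Z[5] = 4·(-5.5000-4.3301i) + 2·(2.5000+4.3301i) = -17.0000-8.6602i

DFT(4x + 2y) = 4·X + 2·Y = [14, -17.0000+8.6602i, 17.0000-12.1242i, 34, 17.0000+12.1242i, -17.0000-8.6602i]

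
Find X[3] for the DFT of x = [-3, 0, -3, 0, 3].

X[3] = Σ(n=0 to 4) x[n] · ω_5^(3n) where ω_5 = e^(-2πi/5)
= (-3)·ω_5^0 + (0)·ω_5^3 + (-3)·ω_5^6 + (0)·ω_5^9 + (3)·ω_5^12

X[3] = -6.3541+1.0898i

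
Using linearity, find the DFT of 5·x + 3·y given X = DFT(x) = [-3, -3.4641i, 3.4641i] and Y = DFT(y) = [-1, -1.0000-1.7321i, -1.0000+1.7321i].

By linearity: DFT(5x + 3y) = 5·DFT(x) + 3·DFT(y)
= 5·[-3, -3.4641i, 3.4641i] + 3·[-1, -1.0000-1.7321i, -1.0000+1.7321i]

Computing element-wise:
Z[0] = 5·(-3) + 3·(-1) = -18
Z[1] = 5·(-3.4641i) + 3·(-1.0000-1.7321i) = -3.0000-22.5168i
Z[2] = 5·(3.4641i) + 3·(-1.0000+1.7321i) = -3.0000+22.5168i

DFT(5x + 3y) = 5·X + 3·Y = [-18, -3.0000-22.5168i, -3.0000+22.5168i]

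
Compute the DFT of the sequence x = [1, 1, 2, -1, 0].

X[k] = Σ(n=0 to 4) x[n] · ω_5^(nk)
where ω_5 = e^(-2πi/5)

Computing each X[k]:
X[0] = 3
X[1] = 0.5000-2.7144i
X[2] = 0.5000+2.2654i
X[3] = 0.5000-2.2654i
X[4] = 0.5000+2.7144i

X = [3, 0.5000-2.7144i, 0.5000+2.2654i, 0.5000-2.2654i, 0.5000+2.7144i]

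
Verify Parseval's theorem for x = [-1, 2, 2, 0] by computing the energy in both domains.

Time domain:
Σ|x[n]|² = |-1|² + |2|² + |2|² + |0|² = 9.0000

Frequency domain:
(1/4)Σ|X[k]|² = (1/4)(|3|² + |-3-2i|² + |-1|² + |-3+2i|²) = (1/4)·36.0000 = 9.0000

Both sides agree, confirming Parseval's theorem.

Σ|x[n]|² = (1/N)Σ|X[k]|² = 9.0000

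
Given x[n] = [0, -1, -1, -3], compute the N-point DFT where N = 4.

X[k] = Σ(n=0 to 3) x[n] · ω_4^(nk)
where ω_4 = e^(-2πi/4)

Computing each X[k]:
X[0] = -5
X[1] = 1-2i
X[2] = 3
X[3] = 1+2i

X = [-5, 1-2i, 3, 1+2i]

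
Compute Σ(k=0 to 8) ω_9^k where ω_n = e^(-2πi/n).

Sum of all nth roots of unity equals 0 for n > 1 (geometric series with r ≠ 1).

0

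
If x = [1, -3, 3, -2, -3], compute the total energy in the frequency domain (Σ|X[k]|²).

Parseval: Σ|x[n]|² = (1/N)Σ|X[k]|², so Σ|X[k]|² = N·Σ|x[n]|² = 5·32.0000

Σ|X[k]|² = N·Σ|x[n]|² = 5·32.0000 = 160.0000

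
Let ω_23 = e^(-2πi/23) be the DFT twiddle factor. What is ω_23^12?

ω_23^12 = e^(-2πi·12/23)
= cos(-2π·12/23) + i·sin(-2π·12/23)
= cos(-24π/23) + i·sin(-24π/23)

ω_23^12 = cos(-24π/23) + i·sin(-24π/23) = -0.9907+0.1362i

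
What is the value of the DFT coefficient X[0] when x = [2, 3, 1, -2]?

X[0] = Σ(n=0 to 3) x[n] · ω_4^0 = Σ x[n]
= (2) + (3) + (1) + (-2)

X[0] = 4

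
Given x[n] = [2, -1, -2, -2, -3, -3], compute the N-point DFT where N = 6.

X[k] = Σ(n=0 to 5) x[n] · ω_6^(nk)
where ω_6 = e^(-2πi/6)

Computing each X[k]:
X[0] = -9
X[1] = 4.5000-2.5981i
X[2] = 4.5000-0.8660i
X[3] = 3
X[4] = 4.5000+0.8660i
X[5] = 4.5000+2.5981i

X = [-9, 4.5000-2.5981i, 4.5000-0.8660i, 3, 4.5000+0.8660i, 4.5000+2.5981i]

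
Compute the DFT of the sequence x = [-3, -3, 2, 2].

X[k] = Σ(n=0 to 3) x[n] · ω_4^(nk)
where ω_4 = e^(-2πi/4)

Computing each X[k]:
X[0] = -2
X[1] = -5+5i
X[2] = 0
X[3] = -5-5i

X = [-2, -5+5i, 0, -5-5i]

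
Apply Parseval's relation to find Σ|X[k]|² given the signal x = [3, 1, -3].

Parseval: Σ|x[n]|² = (1/N)Σ|X[k]|², so Σ|X[k]|² = N·Σ|x[n]|² = 3·19.0000

Σ|X[k]|² = N·Σ|x[n]|² = 3·19.0000 = 57.0000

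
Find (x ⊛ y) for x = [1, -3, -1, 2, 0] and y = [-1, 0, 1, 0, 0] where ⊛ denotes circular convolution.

(x ⊛ y)[n] = Σ(m=0 to 4) x[m] · y[(n-m) mod 5]

Computing each output sample:
(x ⊛ y)[0] = 1
(x ⊛ y)[1] = 3
(x ⊛ y)[2] = 2
(x ⊛ y)[3] = -5
(x ⊛ y)[4] = -1

x ⊛ y = [1, 3, 2, -5, -1]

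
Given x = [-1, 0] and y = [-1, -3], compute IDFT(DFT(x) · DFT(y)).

(x ⊛ y)[n] = Σ(m=0 to 1) x[m] · y[(n-m) mod 2]

Computing each output sample:
(x ⊛ y)[0] = 1
(x ⊛ y)[1] = 3

x ⊛ y = [1, 3]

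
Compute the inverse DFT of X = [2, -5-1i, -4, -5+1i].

x[n] = (1/4) Σ(k=0 to 3) X[k] · e^(2πikn/4)

Computing each x[n]:
x[0] = -3
x[1] = 2
x[2] = 2
x[3] = 1

x = [-3, 2, 2, 1]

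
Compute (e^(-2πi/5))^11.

Since ω_5^5 = 1, powers reduce modulo 5.
11 mod 5 = 1
So ω_5^11 = ω_5^1 = e^(-2πi·1/5)

ω_5^11 = ω_5^1 = 0.3090-0.9511i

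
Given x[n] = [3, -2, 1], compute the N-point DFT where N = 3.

X[k] = Σ(n=0 to 2) x[n] · ω_3^(nk)
where ω_3 = e^(-2πi/3)

Computing each X[k]:
X[0] = 2
X[1] = 3.5000+2.5981i
X[2] = 3.5000-2.5981i

X = [2, 3.5000+2.5981i, 3.5000-2.5981i]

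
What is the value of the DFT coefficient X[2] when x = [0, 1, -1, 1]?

X[2] = Σ(n=0 to 3) x[n] · ω_4^(2n) where ω_4 = e^(-2πi/4)
= (0)·ω_4^0 + (1)·ω_4^2 + (-1)·ω_4^4 + (1)·ω_4^6

X[2] = -3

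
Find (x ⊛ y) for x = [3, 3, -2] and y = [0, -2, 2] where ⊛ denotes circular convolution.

(x ⊛ y)[n] = Σ(m=0 to 2) x[m] · y[(n-m) mod 3]

Computing each output sample:
(x ⊛ y)[0] = 10
(x ⊛ y)[1] = -10
(x ⊛ y)[2] = 0

x ⊛ y = [10, -10, 0]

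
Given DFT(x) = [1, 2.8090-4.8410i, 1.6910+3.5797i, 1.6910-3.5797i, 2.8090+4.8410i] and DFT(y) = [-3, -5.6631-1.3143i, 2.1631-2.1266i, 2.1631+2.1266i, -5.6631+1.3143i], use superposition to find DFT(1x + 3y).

By linearity: DFT(1x + 3y) = 1·DFT(x) + 3·DFT(y)
= 1·[1, 2.8090-4.8410i, 1.6910+3.5797i, 1.6910-3.5797i, 2.8090+4.8410i] + 3·[-3, -5.6631-1.3143i, 2.1631-2.1266i, 2.1631+2.1266i, -5.6631+1.3143i]

Computing element-wise:
Z[0] = 1·(1) + 3·(-3) = -8
Z[1] = 1·(2.8090-4.8410i) + 3·(-5.6631-1.3143i) = -14.1803-8.7839i
Z[2] = 1·(1.6910+3.5797i) + 3·(2.1631-2.1266i) = 8.1803-2.8001i
Z[3] = 1·(1.6910-3.5797i) + 3·(2.1631+2.1266i) = 8.1803+2.8001i
Z[4] = 1·(2.8090+4.8410i) + 3·(-5.6631+1.3143i) = -14.1803+8.7839i

DFT(1x + 3y) = 1·X + 3·Y = [-8, -14.1803-8.7839i, 8.1803-2.8001i, 8.1803+2.8001i, -14.1803+8.7839i]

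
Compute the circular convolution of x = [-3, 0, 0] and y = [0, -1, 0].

(x ⊛ y)[n] = Σ(m=0 to 2) x[m] · y[(n-m) mod 3]

Computing each output sample:
(x ⊛ y)[0] = 0
(x ⊛ y)[1] = 3
(x ⊛ y)[2] = 0

x ⊛ y = [0, 3, 0]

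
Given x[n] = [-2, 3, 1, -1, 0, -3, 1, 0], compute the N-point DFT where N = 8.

X[k] = Σ(n=0 to 7) x[n] · ω_8^(nk)
where ω_8 = e^(-2πi/8)

Computing each X[k]:
X[0] = -1
X[1] = 2.9497-3.5355i
X[2] = -4-1i
X[3] = -6.9497-3.5355i
X[4] = 1
X[5] = -6.9497+3.5355i
X[6] = -4+1i
X[7] = 2.9497+3.5355i

X = [-1, 2.9497-3.5355i, -4-1i, -6.9497-3.5355i, 1, -6.9497+3.5355i, -4+1i, 2.9497+3.5355i]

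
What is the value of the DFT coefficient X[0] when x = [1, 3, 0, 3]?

X[0] = Σ(n=0 to 3) x[n] · ω_4^0 = Σ x[n]
= (1) + (3) + (0) + (3)

X[0] = 7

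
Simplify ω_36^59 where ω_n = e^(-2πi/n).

Since ω_36^36 = 1, powers reduce modulo 36.
59 mod 36 = 23
So ω_36^59 = ω_36^23 = e^(-2πi·23/36)

ω_36^59 = ω_36^23 = -0.6428+0.7660i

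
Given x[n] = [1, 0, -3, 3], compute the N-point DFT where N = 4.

X[k] = Σ(n=0 to 3) x[n] · ω_4^(nk)
where ω_4 = e^(-2πi/4)

Computing each X[k]:
X[0] = 1
X[1] = 4+3i
X[2] = -5
X[3] = 4-3i

X = [1, 4+3i, -5, 4-3i]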